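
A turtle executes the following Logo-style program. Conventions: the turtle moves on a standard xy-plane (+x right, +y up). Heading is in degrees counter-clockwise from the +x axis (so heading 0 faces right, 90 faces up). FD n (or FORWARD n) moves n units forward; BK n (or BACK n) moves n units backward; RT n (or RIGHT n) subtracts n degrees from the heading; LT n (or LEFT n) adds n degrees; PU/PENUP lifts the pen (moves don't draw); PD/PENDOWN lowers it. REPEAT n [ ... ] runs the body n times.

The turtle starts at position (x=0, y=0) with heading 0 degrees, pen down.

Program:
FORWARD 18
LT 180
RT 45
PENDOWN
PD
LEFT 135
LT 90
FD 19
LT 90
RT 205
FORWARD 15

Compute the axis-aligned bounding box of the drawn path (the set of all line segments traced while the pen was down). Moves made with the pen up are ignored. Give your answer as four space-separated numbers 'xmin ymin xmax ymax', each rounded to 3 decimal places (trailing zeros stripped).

Executing turtle program step by step:
Start: pos=(0,0), heading=0, pen down
FD 18: (0,0) -> (18,0) [heading=0, draw]
LT 180: heading 0 -> 180
RT 45: heading 180 -> 135
PD: pen down
PD: pen down
LT 135: heading 135 -> 270
LT 90: heading 270 -> 0
FD 19: (18,0) -> (37,0) [heading=0, draw]
LT 90: heading 0 -> 90
RT 205: heading 90 -> 245
FD 15: (37,0) -> (30.661,-13.595) [heading=245, draw]
Final: pos=(30.661,-13.595), heading=245, 3 segment(s) drawn

Segment endpoints: x in {0, 18, 30.661, 37}, y in {-13.595, 0, 0}
xmin=0, ymin=-13.595, xmax=37, ymax=0

Answer: 0 -13.595 37 0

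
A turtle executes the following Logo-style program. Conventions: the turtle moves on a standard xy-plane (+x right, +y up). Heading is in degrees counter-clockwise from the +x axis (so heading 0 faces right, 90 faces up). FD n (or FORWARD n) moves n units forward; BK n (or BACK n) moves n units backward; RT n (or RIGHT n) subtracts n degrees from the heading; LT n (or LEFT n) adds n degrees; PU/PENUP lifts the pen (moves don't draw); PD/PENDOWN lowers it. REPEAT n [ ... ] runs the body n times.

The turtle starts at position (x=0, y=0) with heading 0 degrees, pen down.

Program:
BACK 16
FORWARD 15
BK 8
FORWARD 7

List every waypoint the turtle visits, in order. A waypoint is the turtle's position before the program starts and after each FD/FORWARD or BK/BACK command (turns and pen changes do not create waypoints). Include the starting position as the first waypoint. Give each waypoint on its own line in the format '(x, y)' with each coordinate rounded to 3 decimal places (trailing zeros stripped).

Answer: (0, 0)
(-16, 0)
(-1, 0)
(-9, 0)
(-2, 0)

Derivation:
Executing turtle program step by step:
Start: pos=(0,0), heading=0, pen down
BK 16: (0,0) -> (-16,0) [heading=0, draw]
FD 15: (-16,0) -> (-1,0) [heading=0, draw]
BK 8: (-1,0) -> (-9,0) [heading=0, draw]
FD 7: (-9,0) -> (-2,0) [heading=0, draw]
Final: pos=(-2,0), heading=0, 4 segment(s) drawn
Waypoints (5 total):
(0, 0)
(-16, 0)
(-1, 0)
(-9, 0)
(-2, 0)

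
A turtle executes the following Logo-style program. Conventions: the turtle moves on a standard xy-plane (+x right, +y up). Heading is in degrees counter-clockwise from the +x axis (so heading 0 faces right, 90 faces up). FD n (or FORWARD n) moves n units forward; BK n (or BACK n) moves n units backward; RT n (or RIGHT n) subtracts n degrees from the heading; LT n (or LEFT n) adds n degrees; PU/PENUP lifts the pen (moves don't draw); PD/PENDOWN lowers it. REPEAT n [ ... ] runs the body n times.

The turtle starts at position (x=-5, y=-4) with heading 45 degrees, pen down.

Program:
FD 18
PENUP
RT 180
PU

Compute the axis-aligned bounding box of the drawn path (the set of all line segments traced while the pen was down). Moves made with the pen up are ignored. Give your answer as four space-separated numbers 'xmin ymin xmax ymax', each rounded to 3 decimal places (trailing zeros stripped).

Answer: -5 -4 7.728 8.728

Derivation:
Executing turtle program step by step:
Start: pos=(-5,-4), heading=45, pen down
FD 18: (-5,-4) -> (7.728,8.728) [heading=45, draw]
PU: pen up
RT 180: heading 45 -> 225
PU: pen up
Final: pos=(7.728,8.728), heading=225, 1 segment(s) drawn

Segment endpoints: x in {-5, 7.728}, y in {-4, 8.728}
xmin=-5, ymin=-4, xmax=7.728, ymax=8.728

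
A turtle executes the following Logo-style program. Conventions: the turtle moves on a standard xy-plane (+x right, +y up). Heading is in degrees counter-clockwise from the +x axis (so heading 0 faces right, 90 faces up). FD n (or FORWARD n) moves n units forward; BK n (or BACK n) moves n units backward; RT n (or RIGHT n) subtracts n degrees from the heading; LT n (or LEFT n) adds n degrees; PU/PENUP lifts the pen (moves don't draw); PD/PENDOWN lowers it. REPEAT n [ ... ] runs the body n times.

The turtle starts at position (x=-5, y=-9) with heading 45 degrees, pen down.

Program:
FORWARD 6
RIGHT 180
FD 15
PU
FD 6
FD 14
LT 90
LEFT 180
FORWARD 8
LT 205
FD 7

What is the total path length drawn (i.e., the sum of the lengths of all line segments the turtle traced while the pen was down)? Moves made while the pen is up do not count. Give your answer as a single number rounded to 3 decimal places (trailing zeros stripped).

Answer: 21

Derivation:
Executing turtle program step by step:
Start: pos=(-5,-9), heading=45, pen down
FD 6: (-5,-9) -> (-0.757,-4.757) [heading=45, draw]
RT 180: heading 45 -> 225
FD 15: (-0.757,-4.757) -> (-11.364,-15.364) [heading=225, draw]
PU: pen up
FD 6: (-11.364,-15.364) -> (-15.607,-19.607) [heading=225, move]
FD 14: (-15.607,-19.607) -> (-25.506,-29.506) [heading=225, move]
LT 90: heading 225 -> 315
LT 180: heading 315 -> 135
FD 8: (-25.506,-29.506) -> (-31.163,-23.849) [heading=135, move]
LT 205: heading 135 -> 340
FD 7: (-31.163,-23.849) -> (-24.585,-26.243) [heading=340, move]
Final: pos=(-24.585,-26.243), heading=340, 2 segment(s) drawn

Segment lengths:
  seg 1: (-5,-9) -> (-0.757,-4.757), length = 6
  seg 2: (-0.757,-4.757) -> (-11.364,-15.364), length = 15
Total = 21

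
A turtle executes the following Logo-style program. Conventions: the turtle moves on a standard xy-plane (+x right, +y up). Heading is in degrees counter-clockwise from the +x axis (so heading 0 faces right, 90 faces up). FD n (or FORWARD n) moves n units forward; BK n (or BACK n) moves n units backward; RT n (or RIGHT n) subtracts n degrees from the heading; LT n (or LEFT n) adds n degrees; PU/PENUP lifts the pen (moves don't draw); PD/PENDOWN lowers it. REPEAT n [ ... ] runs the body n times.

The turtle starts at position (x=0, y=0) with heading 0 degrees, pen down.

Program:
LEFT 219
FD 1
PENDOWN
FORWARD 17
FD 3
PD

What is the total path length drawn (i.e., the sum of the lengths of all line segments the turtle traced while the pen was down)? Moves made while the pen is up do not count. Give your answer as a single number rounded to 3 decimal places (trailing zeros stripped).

Answer: 21

Derivation:
Executing turtle program step by step:
Start: pos=(0,0), heading=0, pen down
LT 219: heading 0 -> 219
FD 1: (0,0) -> (-0.777,-0.629) [heading=219, draw]
PD: pen down
FD 17: (-0.777,-0.629) -> (-13.989,-11.328) [heading=219, draw]
FD 3: (-13.989,-11.328) -> (-16.32,-13.216) [heading=219, draw]
PD: pen down
Final: pos=(-16.32,-13.216), heading=219, 3 segment(s) drawn

Segment lengths:
  seg 1: (0,0) -> (-0.777,-0.629), length = 1
  seg 2: (-0.777,-0.629) -> (-13.989,-11.328), length = 17
  seg 3: (-13.989,-11.328) -> (-16.32,-13.216), length = 3
Total = 21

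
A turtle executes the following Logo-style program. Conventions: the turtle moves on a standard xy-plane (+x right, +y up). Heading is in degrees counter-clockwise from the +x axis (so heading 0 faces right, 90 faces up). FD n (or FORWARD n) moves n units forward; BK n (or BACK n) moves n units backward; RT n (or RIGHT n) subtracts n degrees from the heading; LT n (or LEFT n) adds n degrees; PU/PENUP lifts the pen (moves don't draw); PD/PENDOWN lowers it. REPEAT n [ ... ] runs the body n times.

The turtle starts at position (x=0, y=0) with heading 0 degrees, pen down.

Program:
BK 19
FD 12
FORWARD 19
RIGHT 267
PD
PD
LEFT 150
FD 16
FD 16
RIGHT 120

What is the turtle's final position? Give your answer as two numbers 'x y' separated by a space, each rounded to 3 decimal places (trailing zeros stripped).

Answer: -2.528 -28.512

Derivation:
Executing turtle program step by step:
Start: pos=(0,0), heading=0, pen down
BK 19: (0,0) -> (-19,0) [heading=0, draw]
FD 12: (-19,0) -> (-7,0) [heading=0, draw]
FD 19: (-7,0) -> (12,0) [heading=0, draw]
RT 267: heading 0 -> 93
PD: pen down
PD: pen down
LT 150: heading 93 -> 243
FD 16: (12,0) -> (4.736,-14.256) [heading=243, draw]
FD 16: (4.736,-14.256) -> (-2.528,-28.512) [heading=243, draw]
RT 120: heading 243 -> 123
Final: pos=(-2.528,-28.512), heading=123, 5 segment(s) drawn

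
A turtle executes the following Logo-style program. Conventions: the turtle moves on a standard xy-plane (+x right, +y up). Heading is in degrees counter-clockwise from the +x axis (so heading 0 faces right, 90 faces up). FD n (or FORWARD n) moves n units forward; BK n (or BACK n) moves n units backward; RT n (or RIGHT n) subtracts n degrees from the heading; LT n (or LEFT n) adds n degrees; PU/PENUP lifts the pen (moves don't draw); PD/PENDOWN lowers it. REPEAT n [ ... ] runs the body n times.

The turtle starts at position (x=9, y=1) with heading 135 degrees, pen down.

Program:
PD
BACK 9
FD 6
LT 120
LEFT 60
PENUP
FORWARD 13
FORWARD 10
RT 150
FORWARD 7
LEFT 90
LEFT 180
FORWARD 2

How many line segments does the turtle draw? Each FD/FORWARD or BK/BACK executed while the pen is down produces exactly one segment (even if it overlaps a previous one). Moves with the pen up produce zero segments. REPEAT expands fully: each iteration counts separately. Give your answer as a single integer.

Executing turtle program step by step:
Start: pos=(9,1), heading=135, pen down
PD: pen down
BK 9: (9,1) -> (15.364,-5.364) [heading=135, draw]
FD 6: (15.364,-5.364) -> (11.121,-1.121) [heading=135, draw]
LT 120: heading 135 -> 255
LT 60: heading 255 -> 315
PU: pen up
FD 13: (11.121,-1.121) -> (20.314,-10.314) [heading=315, move]
FD 10: (20.314,-10.314) -> (27.385,-17.385) [heading=315, move]
RT 150: heading 315 -> 165
FD 7: (27.385,-17.385) -> (20.623,-15.573) [heading=165, move]
LT 90: heading 165 -> 255
LT 180: heading 255 -> 75
FD 2: (20.623,-15.573) -> (21.141,-13.641) [heading=75, move]
Final: pos=(21.141,-13.641), heading=75, 2 segment(s) drawn
Segments drawn: 2

Answer: 2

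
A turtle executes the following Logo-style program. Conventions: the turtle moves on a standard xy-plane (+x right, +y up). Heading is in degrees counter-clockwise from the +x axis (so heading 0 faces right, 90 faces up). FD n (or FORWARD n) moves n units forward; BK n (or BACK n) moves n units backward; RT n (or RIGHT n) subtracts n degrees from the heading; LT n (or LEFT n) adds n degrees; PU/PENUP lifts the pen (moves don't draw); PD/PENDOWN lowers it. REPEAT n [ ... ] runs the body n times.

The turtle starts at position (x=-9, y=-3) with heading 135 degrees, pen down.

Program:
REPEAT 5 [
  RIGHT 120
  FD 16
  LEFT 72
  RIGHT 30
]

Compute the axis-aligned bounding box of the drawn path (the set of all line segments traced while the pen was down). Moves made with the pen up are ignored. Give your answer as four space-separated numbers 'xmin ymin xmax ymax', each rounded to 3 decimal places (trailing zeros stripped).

Executing turtle program step by step:
Start: pos=(-9,-3), heading=135, pen down
REPEAT 5 [
  -- iteration 1/5 --
  RT 120: heading 135 -> 15
  FD 16: (-9,-3) -> (6.455,1.141) [heading=15, draw]
  LT 72: heading 15 -> 87
  RT 30: heading 87 -> 57
  -- iteration 2/5 --
  RT 120: heading 57 -> 297
  FD 16: (6.455,1.141) -> (13.719,-13.115) [heading=297, draw]
  LT 72: heading 297 -> 9
  RT 30: heading 9 -> 339
  -- iteration 3/5 --
  RT 120: heading 339 -> 219
  FD 16: (13.719,-13.115) -> (1.284,-23.184) [heading=219, draw]
  LT 72: heading 219 -> 291
  RT 30: heading 291 -> 261
  -- iteration 4/5 --
  RT 120: heading 261 -> 141
  FD 16: (1.284,-23.184) -> (-11.15,-13.115) [heading=141, draw]
  LT 72: heading 141 -> 213
  RT 30: heading 213 -> 183
  -- iteration 5/5 --
  RT 120: heading 183 -> 63
  FD 16: (-11.15,-13.115) -> (-3.886,1.141) [heading=63, draw]
  LT 72: heading 63 -> 135
  RT 30: heading 135 -> 105
]
Final: pos=(-3.886,1.141), heading=105, 5 segment(s) drawn

Segment endpoints: x in {-11.15, -9, -3.886, 1.284, 6.455, 13.719}, y in {-23.184, -13.115, -13.115, -3, 1.141, 1.141}
xmin=-11.15, ymin=-23.184, xmax=13.719, ymax=1.141

Answer: -11.15 -23.184 13.719 1.141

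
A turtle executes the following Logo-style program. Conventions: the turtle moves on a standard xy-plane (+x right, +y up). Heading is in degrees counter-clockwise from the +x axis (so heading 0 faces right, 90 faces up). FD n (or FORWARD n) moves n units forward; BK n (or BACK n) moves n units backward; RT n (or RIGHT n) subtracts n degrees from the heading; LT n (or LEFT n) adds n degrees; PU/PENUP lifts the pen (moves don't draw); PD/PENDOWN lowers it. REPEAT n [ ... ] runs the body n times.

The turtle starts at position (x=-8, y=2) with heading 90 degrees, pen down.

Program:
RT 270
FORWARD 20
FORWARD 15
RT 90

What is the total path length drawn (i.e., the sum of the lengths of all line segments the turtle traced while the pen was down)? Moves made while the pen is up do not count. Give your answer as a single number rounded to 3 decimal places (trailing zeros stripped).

Answer: 35

Derivation:
Executing turtle program step by step:
Start: pos=(-8,2), heading=90, pen down
RT 270: heading 90 -> 180
FD 20: (-8,2) -> (-28,2) [heading=180, draw]
FD 15: (-28,2) -> (-43,2) [heading=180, draw]
RT 90: heading 180 -> 90
Final: pos=(-43,2), heading=90, 2 segment(s) drawn

Segment lengths:
  seg 1: (-8,2) -> (-28,2), length = 20
  seg 2: (-28,2) -> (-43,2), length = 15
Total = 35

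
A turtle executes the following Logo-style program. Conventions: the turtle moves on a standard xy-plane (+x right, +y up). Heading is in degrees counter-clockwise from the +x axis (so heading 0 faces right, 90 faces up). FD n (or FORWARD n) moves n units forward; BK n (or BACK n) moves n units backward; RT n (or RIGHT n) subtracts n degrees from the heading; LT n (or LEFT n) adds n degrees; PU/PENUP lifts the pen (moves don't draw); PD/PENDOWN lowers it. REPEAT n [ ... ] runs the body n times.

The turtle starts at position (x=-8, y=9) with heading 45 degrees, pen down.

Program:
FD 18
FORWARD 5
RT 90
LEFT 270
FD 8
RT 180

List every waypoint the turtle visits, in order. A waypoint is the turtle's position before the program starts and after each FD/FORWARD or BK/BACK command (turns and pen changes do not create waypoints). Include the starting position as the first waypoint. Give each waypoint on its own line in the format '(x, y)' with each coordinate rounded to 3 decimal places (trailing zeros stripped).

Executing turtle program step by step:
Start: pos=(-8,9), heading=45, pen down
FD 18: (-8,9) -> (4.728,21.728) [heading=45, draw]
FD 5: (4.728,21.728) -> (8.263,25.263) [heading=45, draw]
RT 90: heading 45 -> 315
LT 270: heading 315 -> 225
FD 8: (8.263,25.263) -> (2.607,19.607) [heading=225, draw]
RT 180: heading 225 -> 45
Final: pos=(2.607,19.607), heading=45, 3 segment(s) drawn
Waypoints (4 total):
(-8, 9)
(4.728, 21.728)
(8.263, 25.263)
(2.607, 19.607)

Answer: (-8, 9)
(4.728, 21.728)
(8.263, 25.263)
(2.607, 19.607)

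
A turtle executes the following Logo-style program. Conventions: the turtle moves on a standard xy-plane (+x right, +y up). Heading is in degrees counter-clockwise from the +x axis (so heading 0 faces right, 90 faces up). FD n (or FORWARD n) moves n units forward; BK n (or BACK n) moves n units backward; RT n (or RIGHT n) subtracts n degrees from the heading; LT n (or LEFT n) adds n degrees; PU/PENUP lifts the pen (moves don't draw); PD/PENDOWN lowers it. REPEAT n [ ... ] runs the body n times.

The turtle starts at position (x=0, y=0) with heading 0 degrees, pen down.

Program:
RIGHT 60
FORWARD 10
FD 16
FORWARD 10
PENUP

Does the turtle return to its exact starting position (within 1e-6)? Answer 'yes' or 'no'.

Answer: no

Derivation:
Executing turtle program step by step:
Start: pos=(0,0), heading=0, pen down
RT 60: heading 0 -> 300
FD 10: (0,0) -> (5,-8.66) [heading=300, draw]
FD 16: (5,-8.66) -> (13,-22.517) [heading=300, draw]
FD 10: (13,-22.517) -> (18,-31.177) [heading=300, draw]
PU: pen up
Final: pos=(18,-31.177), heading=300, 3 segment(s) drawn

Start position: (0, 0)
Final position: (18, -31.177)
Distance = 36; >= 1e-6 -> NOT closed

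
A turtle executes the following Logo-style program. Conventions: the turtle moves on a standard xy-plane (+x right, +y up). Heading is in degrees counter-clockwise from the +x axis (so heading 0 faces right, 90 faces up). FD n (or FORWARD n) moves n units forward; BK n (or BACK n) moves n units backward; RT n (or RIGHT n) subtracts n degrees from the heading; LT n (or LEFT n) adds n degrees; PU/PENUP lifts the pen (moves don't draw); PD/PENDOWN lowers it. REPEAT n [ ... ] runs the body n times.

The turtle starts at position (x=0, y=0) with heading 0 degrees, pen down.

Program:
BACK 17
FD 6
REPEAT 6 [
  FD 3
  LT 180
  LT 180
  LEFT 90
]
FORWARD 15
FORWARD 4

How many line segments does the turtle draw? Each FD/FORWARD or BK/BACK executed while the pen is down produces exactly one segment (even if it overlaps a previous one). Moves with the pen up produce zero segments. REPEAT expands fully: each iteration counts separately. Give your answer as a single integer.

Answer: 10

Derivation:
Executing turtle program step by step:
Start: pos=(0,0), heading=0, pen down
BK 17: (0,0) -> (-17,0) [heading=0, draw]
FD 6: (-17,0) -> (-11,0) [heading=0, draw]
REPEAT 6 [
  -- iteration 1/6 --
  FD 3: (-11,0) -> (-8,0) [heading=0, draw]
  LT 180: heading 0 -> 180
  LT 180: heading 180 -> 0
  LT 90: heading 0 -> 90
  -- iteration 2/6 --
  FD 3: (-8,0) -> (-8,3) [heading=90, draw]
  LT 180: heading 90 -> 270
  LT 180: heading 270 -> 90
  LT 90: heading 90 -> 180
  -- iteration 3/6 --
  FD 3: (-8,3) -> (-11,3) [heading=180, draw]
  LT 180: heading 180 -> 0
  LT 180: heading 0 -> 180
  LT 90: heading 180 -> 270
  -- iteration 4/6 --
  FD 3: (-11,3) -> (-11,0) [heading=270, draw]
  LT 180: heading 270 -> 90
  LT 180: heading 90 -> 270
  LT 90: heading 270 -> 0
  -- iteration 5/6 --
  FD 3: (-11,0) -> (-8,0) [heading=0, draw]
  LT 180: heading 0 -> 180
  LT 180: heading 180 -> 0
  LT 90: heading 0 -> 90
  -- iteration 6/6 --
  FD 3: (-8,0) -> (-8,3) [heading=90, draw]
  LT 180: heading 90 -> 270
  LT 180: heading 270 -> 90
  LT 90: heading 90 -> 180
]
FD 15: (-8,3) -> (-23,3) [heading=180, draw]
FD 4: (-23,3) -> (-27,3) [heading=180, draw]
Final: pos=(-27,3), heading=180, 10 segment(s) drawn
Segments drawn: 10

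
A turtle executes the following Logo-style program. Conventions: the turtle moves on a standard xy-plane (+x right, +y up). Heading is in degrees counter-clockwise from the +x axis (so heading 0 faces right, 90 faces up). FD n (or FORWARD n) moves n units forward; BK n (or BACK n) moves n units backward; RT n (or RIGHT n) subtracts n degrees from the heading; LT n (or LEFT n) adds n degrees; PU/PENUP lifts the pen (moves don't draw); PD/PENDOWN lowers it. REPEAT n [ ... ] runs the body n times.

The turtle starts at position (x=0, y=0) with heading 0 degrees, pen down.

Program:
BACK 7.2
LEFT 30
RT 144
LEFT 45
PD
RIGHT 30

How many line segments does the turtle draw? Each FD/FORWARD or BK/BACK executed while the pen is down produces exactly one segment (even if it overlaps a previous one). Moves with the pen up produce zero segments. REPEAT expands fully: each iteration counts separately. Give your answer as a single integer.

Answer: 1

Derivation:
Executing turtle program step by step:
Start: pos=(0,0), heading=0, pen down
BK 7.2: (0,0) -> (-7.2,0) [heading=0, draw]
LT 30: heading 0 -> 30
RT 144: heading 30 -> 246
LT 45: heading 246 -> 291
PD: pen down
RT 30: heading 291 -> 261
Final: pos=(-7.2,0), heading=261, 1 segment(s) drawn
Segments drawn: 1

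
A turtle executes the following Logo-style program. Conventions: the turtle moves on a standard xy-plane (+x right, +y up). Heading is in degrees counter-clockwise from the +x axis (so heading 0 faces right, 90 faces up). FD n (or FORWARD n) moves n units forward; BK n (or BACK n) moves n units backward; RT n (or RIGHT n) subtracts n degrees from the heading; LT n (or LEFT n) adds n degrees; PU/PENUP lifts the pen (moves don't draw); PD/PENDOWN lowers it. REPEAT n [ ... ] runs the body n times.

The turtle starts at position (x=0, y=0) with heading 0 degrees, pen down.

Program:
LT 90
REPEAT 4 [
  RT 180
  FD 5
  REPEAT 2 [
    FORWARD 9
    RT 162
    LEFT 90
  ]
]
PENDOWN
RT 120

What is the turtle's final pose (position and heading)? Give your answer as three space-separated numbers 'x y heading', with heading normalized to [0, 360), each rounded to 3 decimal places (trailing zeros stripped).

Executing turtle program step by step:
Start: pos=(0,0), heading=0, pen down
LT 90: heading 0 -> 90
REPEAT 4 [
  -- iteration 1/4 --
  RT 180: heading 90 -> 270
  FD 5: (0,0) -> (0,-5) [heading=270, draw]
  REPEAT 2 [
    -- iteration 1/2 --
    FD 9: (0,-5) -> (0,-14) [heading=270, draw]
    RT 162: heading 270 -> 108
    LT 90: heading 108 -> 198
    -- iteration 2/2 --
    FD 9: (0,-14) -> (-8.56,-16.781) [heading=198, draw]
    RT 162: heading 198 -> 36
    LT 90: heading 36 -> 126
  ]
  -- iteration 2/4 --
  RT 180: heading 126 -> 306
  FD 5: (-8.56,-16.781) -> (-5.621,-20.826) [heading=306, draw]
  REPEAT 2 [
    -- iteration 1/2 --
    FD 9: (-5.621,-20.826) -> (-0.331,-28.107) [heading=306, draw]
    RT 162: heading 306 -> 144
    LT 90: heading 144 -> 234
    -- iteration 2/2 --
    FD 9: (-0.331,-28.107) -> (-5.621,-35.389) [heading=234, draw]
    RT 162: heading 234 -> 72
    LT 90: heading 72 -> 162
  ]
  -- iteration 3/4 --
  RT 180: heading 162 -> 342
  FD 5: (-5.621,-35.389) -> (-0.865,-36.934) [heading=342, draw]
  REPEAT 2 [
    -- iteration 1/2 --
    FD 9: (-0.865,-36.934) -> (7.694,-39.715) [heading=342, draw]
    RT 162: heading 342 -> 180
    LT 90: heading 180 -> 270
    -- iteration 2/2 --
    FD 9: (7.694,-39.715) -> (7.694,-48.715) [heading=270, draw]
    RT 162: heading 270 -> 108
    LT 90: heading 108 -> 198
  ]
  -- iteration 4/4 --
  RT 180: heading 198 -> 18
  FD 5: (7.694,-48.715) -> (12.449,-47.17) [heading=18, draw]
  REPEAT 2 [
    -- iteration 1/2 --
    FD 9: (12.449,-47.17) -> (21.009,-44.389) [heading=18, draw]
    RT 162: heading 18 -> 216
    LT 90: heading 216 -> 306
    -- iteration 2/2 --
    FD 9: (21.009,-44.389) -> (26.299,-51.67) [heading=306, draw]
    RT 162: heading 306 -> 144
    LT 90: heading 144 -> 234
  ]
]
PD: pen down
RT 120: heading 234 -> 114
Final: pos=(26.299,-51.67), heading=114, 12 segment(s) drawn

Answer: 26.299 -51.67 114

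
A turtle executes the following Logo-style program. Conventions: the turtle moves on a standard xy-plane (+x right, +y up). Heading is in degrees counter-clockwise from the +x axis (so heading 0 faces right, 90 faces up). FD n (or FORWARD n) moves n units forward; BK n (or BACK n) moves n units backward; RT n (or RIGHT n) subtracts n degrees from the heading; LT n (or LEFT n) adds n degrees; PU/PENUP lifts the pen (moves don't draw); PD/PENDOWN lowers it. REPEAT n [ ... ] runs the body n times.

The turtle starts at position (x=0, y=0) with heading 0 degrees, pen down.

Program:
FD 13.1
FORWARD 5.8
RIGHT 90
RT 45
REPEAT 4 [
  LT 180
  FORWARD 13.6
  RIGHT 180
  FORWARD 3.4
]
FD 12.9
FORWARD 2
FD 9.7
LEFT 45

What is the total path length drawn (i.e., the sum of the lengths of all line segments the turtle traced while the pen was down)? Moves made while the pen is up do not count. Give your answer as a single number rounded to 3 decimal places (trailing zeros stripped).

Executing turtle program step by step:
Start: pos=(0,0), heading=0, pen down
FD 13.1: (0,0) -> (13.1,0) [heading=0, draw]
FD 5.8: (13.1,0) -> (18.9,0) [heading=0, draw]
RT 90: heading 0 -> 270
RT 45: heading 270 -> 225
REPEAT 4 [
  -- iteration 1/4 --
  LT 180: heading 225 -> 45
  FD 13.6: (18.9,0) -> (28.517,9.617) [heading=45, draw]
  RT 180: heading 45 -> 225
  FD 3.4: (28.517,9.617) -> (26.112,7.212) [heading=225, draw]
  -- iteration 2/4 --
  LT 180: heading 225 -> 45
  FD 13.6: (26.112,7.212) -> (35.729,16.829) [heading=45, draw]
  RT 180: heading 45 -> 225
  FD 3.4: (35.729,16.829) -> (33.325,14.425) [heading=225, draw]
  -- iteration 3/4 --
  LT 180: heading 225 -> 45
  FD 13.6: (33.325,14.425) -> (42.942,24.042) [heading=45, draw]
  RT 180: heading 45 -> 225
  FD 3.4: (42.942,24.042) -> (40.537,21.637) [heading=225, draw]
  -- iteration 4/4 --
  LT 180: heading 225 -> 45
  FD 13.6: (40.537,21.637) -> (50.154,31.254) [heading=45, draw]
  RT 180: heading 45 -> 225
  FD 3.4: (50.154,31.254) -> (47.75,28.85) [heading=225, draw]
]
FD 12.9: (47.75,28.85) -> (38.628,19.728) [heading=225, draw]
FD 2: (38.628,19.728) -> (37.214,18.314) [heading=225, draw]
FD 9.7: (37.214,18.314) -> (30.355,11.455) [heading=225, draw]
LT 45: heading 225 -> 270
Final: pos=(30.355,11.455), heading=270, 13 segment(s) drawn

Segment lengths:
  seg 1: (0,0) -> (13.1,0), length = 13.1
  seg 2: (13.1,0) -> (18.9,0), length = 5.8
  seg 3: (18.9,0) -> (28.517,9.617), length = 13.6
  seg 4: (28.517,9.617) -> (26.112,7.212), length = 3.4
  seg 5: (26.112,7.212) -> (35.729,16.829), length = 13.6
  seg 6: (35.729,16.829) -> (33.325,14.425), length = 3.4
  seg 7: (33.325,14.425) -> (42.942,24.042), length = 13.6
  seg 8: (42.942,24.042) -> (40.537,21.637), length = 3.4
  seg 9: (40.537,21.637) -> (50.154,31.254), length = 13.6
  seg 10: (50.154,31.254) -> (47.75,28.85), length = 3.4
  seg 11: (47.75,28.85) -> (38.628,19.728), length = 12.9
  seg 12: (38.628,19.728) -> (37.214,18.314), length = 2
  seg 13: (37.214,18.314) -> (30.355,11.455), length = 9.7
Total = 111.5

Answer: 111.5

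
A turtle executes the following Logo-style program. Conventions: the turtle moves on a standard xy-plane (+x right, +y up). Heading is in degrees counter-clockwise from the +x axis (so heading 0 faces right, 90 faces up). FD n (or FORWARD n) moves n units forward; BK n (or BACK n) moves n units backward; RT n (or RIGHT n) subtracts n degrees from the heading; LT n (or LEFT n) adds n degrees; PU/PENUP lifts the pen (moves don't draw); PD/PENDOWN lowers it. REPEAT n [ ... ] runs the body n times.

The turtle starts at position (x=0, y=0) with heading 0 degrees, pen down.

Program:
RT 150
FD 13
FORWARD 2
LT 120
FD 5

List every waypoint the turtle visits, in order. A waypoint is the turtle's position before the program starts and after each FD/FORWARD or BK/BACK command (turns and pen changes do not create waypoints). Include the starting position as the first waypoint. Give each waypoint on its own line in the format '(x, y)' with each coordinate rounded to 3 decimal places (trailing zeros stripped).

Answer: (0, 0)
(-11.258, -6.5)
(-12.99, -7.5)
(-8.66, -10)

Derivation:
Executing turtle program step by step:
Start: pos=(0,0), heading=0, pen down
RT 150: heading 0 -> 210
FD 13: (0,0) -> (-11.258,-6.5) [heading=210, draw]
FD 2: (-11.258,-6.5) -> (-12.99,-7.5) [heading=210, draw]
LT 120: heading 210 -> 330
FD 5: (-12.99,-7.5) -> (-8.66,-10) [heading=330, draw]
Final: pos=(-8.66,-10), heading=330, 3 segment(s) drawn
Waypoints (4 total):
(0, 0)
(-11.258, -6.5)
(-12.99, -7.5)
(-8.66, -10)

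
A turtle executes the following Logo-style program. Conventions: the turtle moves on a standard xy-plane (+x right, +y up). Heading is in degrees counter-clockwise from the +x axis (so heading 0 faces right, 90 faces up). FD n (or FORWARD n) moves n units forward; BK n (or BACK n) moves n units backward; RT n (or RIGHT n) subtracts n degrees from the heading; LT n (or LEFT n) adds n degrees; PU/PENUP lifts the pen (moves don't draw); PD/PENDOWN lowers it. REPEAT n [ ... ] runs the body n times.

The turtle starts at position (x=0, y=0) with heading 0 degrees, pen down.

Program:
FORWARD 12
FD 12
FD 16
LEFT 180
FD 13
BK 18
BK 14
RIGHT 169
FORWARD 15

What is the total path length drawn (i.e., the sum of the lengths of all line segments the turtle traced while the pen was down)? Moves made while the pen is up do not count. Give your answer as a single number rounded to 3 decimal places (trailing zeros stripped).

Executing turtle program step by step:
Start: pos=(0,0), heading=0, pen down
FD 12: (0,0) -> (12,0) [heading=0, draw]
FD 12: (12,0) -> (24,0) [heading=0, draw]
FD 16: (24,0) -> (40,0) [heading=0, draw]
LT 180: heading 0 -> 180
FD 13: (40,0) -> (27,0) [heading=180, draw]
BK 18: (27,0) -> (45,0) [heading=180, draw]
BK 14: (45,0) -> (59,0) [heading=180, draw]
RT 169: heading 180 -> 11
FD 15: (59,0) -> (73.724,2.862) [heading=11, draw]
Final: pos=(73.724,2.862), heading=11, 7 segment(s) drawn

Segment lengths:
  seg 1: (0,0) -> (12,0), length = 12
  seg 2: (12,0) -> (24,0), length = 12
  seg 3: (24,0) -> (40,0), length = 16
  seg 4: (40,0) -> (27,0), length = 13
  seg 5: (27,0) -> (45,0), length = 18
  seg 6: (45,0) -> (59,0), length = 14
  seg 7: (59,0) -> (73.724,2.862), length = 15
Total = 100

Answer: 100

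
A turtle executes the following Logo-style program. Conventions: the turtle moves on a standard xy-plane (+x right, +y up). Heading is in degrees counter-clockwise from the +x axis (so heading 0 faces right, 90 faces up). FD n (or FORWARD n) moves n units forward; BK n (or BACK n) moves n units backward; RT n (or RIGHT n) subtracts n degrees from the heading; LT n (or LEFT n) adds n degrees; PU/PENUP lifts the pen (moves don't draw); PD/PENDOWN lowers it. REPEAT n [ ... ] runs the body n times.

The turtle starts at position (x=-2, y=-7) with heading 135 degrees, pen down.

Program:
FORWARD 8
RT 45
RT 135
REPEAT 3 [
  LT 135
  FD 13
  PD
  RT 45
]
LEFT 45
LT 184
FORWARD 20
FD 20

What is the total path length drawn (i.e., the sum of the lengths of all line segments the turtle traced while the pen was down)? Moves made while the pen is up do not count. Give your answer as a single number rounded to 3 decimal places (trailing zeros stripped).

Executing turtle program step by step:
Start: pos=(-2,-7), heading=135, pen down
FD 8: (-2,-7) -> (-7.657,-1.343) [heading=135, draw]
RT 45: heading 135 -> 90
RT 135: heading 90 -> 315
REPEAT 3 [
  -- iteration 1/3 --
  LT 135: heading 315 -> 90
  FD 13: (-7.657,-1.343) -> (-7.657,11.657) [heading=90, draw]
  PD: pen down
  RT 45: heading 90 -> 45
  -- iteration 2/3 --
  LT 135: heading 45 -> 180
  FD 13: (-7.657,11.657) -> (-20.657,11.657) [heading=180, draw]
  PD: pen down
  RT 45: heading 180 -> 135
  -- iteration 3/3 --
  LT 135: heading 135 -> 270
  FD 13: (-20.657,11.657) -> (-20.657,-1.343) [heading=270, draw]
  PD: pen down
  RT 45: heading 270 -> 225
]
LT 45: heading 225 -> 270
LT 184: heading 270 -> 94
FD 20: (-20.657,-1.343) -> (-22.052,18.608) [heading=94, draw]
FD 20: (-22.052,18.608) -> (-23.447,38.559) [heading=94, draw]
Final: pos=(-23.447,38.559), heading=94, 6 segment(s) drawn

Segment lengths:
  seg 1: (-2,-7) -> (-7.657,-1.343), length = 8
  seg 2: (-7.657,-1.343) -> (-7.657,11.657), length = 13
  seg 3: (-7.657,11.657) -> (-20.657,11.657), length = 13
  seg 4: (-20.657,11.657) -> (-20.657,-1.343), length = 13
  seg 5: (-20.657,-1.343) -> (-22.052,18.608), length = 20
  seg 6: (-22.052,18.608) -> (-23.447,38.559), length = 20
Total = 87

Answer: 87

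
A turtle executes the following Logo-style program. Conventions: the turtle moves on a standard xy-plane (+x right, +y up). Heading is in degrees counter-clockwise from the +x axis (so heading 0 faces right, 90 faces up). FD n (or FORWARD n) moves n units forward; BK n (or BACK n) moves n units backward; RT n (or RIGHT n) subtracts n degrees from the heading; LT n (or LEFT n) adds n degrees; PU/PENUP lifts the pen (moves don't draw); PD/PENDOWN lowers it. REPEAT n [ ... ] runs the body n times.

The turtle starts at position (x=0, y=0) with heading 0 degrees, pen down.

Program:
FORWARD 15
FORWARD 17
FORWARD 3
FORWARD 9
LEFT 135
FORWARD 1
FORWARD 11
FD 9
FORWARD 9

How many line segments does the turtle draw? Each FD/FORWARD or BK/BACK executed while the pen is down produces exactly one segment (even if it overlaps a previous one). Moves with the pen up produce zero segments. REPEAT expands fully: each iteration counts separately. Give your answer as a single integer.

Answer: 8

Derivation:
Executing turtle program step by step:
Start: pos=(0,0), heading=0, pen down
FD 15: (0,0) -> (15,0) [heading=0, draw]
FD 17: (15,0) -> (32,0) [heading=0, draw]
FD 3: (32,0) -> (35,0) [heading=0, draw]
FD 9: (35,0) -> (44,0) [heading=0, draw]
LT 135: heading 0 -> 135
FD 1: (44,0) -> (43.293,0.707) [heading=135, draw]
FD 11: (43.293,0.707) -> (35.515,8.485) [heading=135, draw]
FD 9: (35.515,8.485) -> (29.151,14.849) [heading=135, draw]
FD 9: (29.151,14.849) -> (22.787,21.213) [heading=135, draw]
Final: pos=(22.787,21.213), heading=135, 8 segment(s) drawn
Segments drawn: 8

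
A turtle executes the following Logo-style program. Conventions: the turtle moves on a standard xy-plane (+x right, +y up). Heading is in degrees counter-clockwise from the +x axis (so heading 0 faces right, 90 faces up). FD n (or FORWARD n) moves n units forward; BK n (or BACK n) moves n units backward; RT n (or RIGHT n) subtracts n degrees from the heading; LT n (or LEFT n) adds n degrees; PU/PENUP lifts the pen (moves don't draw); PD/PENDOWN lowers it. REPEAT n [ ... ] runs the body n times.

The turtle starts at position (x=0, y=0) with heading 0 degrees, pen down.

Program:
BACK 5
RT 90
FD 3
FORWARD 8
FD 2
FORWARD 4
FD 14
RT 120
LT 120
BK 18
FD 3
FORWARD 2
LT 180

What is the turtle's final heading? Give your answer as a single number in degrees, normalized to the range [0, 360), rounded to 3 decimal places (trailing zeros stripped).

Answer: 90

Derivation:
Executing turtle program step by step:
Start: pos=(0,0), heading=0, pen down
BK 5: (0,0) -> (-5,0) [heading=0, draw]
RT 90: heading 0 -> 270
FD 3: (-5,0) -> (-5,-3) [heading=270, draw]
FD 8: (-5,-3) -> (-5,-11) [heading=270, draw]
FD 2: (-5,-11) -> (-5,-13) [heading=270, draw]
FD 4: (-5,-13) -> (-5,-17) [heading=270, draw]
FD 14: (-5,-17) -> (-5,-31) [heading=270, draw]
RT 120: heading 270 -> 150
LT 120: heading 150 -> 270
BK 18: (-5,-31) -> (-5,-13) [heading=270, draw]
FD 3: (-5,-13) -> (-5,-16) [heading=270, draw]
FD 2: (-5,-16) -> (-5,-18) [heading=270, draw]
LT 180: heading 270 -> 90
Final: pos=(-5,-18), heading=90, 9 segment(s) drawn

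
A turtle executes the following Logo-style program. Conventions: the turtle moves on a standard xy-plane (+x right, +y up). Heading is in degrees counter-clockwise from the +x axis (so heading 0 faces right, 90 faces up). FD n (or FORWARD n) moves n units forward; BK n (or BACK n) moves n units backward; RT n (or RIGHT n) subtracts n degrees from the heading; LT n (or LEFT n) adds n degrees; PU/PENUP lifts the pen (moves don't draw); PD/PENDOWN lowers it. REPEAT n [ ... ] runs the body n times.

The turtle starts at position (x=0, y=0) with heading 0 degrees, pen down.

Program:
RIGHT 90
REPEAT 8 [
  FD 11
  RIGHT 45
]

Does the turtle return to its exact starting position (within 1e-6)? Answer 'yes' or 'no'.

Executing turtle program step by step:
Start: pos=(0,0), heading=0, pen down
RT 90: heading 0 -> 270
REPEAT 8 [
  -- iteration 1/8 --
  FD 11: (0,0) -> (0,-11) [heading=270, draw]
  RT 45: heading 270 -> 225
  -- iteration 2/8 --
  FD 11: (0,-11) -> (-7.778,-18.778) [heading=225, draw]
  RT 45: heading 225 -> 180
  -- iteration 3/8 --
  FD 11: (-7.778,-18.778) -> (-18.778,-18.778) [heading=180, draw]
  RT 45: heading 180 -> 135
  -- iteration 4/8 --
  FD 11: (-18.778,-18.778) -> (-26.556,-11) [heading=135, draw]
  RT 45: heading 135 -> 90
  -- iteration 5/8 --
  FD 11: (-26.556,-11) -> (-26.556,0) [heading=90, draw]
  RT 45: heading 90 -> 45
  -- iteration 6/8 --
  FD 11: (-26.556,0) -> (-18.778,7.778) [heading=45, draw]
  RT 45: heading 45 -> 0
  -- iteration 7/8 --
  FD 11: (-18.778,7.778) -> (-7.778,7.778) [heading=0, draw]
  RT 45: heading 0 -> 315
  -- iteration 8/8 --
  FD 11: (-7.778,7.778) -> (0,0) [heading=315, draw]
  RT 45: heading 315 -> 270
]
Final: pos=(0,0), heading=270, 8 segment(s) drawn

Start position: (0, 0)
Final position: (0, 0)
Distance = 0; < 1e-6 -> CLOSED

Answer: yes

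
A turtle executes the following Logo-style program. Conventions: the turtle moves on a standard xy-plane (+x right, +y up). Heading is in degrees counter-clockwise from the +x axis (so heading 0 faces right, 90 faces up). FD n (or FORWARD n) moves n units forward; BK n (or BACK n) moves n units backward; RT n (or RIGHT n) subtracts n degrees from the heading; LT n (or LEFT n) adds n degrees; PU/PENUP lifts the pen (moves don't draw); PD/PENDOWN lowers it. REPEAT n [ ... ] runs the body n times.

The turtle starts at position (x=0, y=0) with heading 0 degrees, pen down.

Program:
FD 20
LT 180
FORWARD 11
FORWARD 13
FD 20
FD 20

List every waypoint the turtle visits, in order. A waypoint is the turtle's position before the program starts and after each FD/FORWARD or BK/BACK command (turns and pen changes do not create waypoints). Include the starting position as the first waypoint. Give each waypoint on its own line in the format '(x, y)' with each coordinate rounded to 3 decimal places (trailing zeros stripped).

Answer: (0, 0)
(20, 0)
(9, 0)
(-4, 0)
(-24, 0)
(-44, 0)

Derivation:
Executing turtle program step by step:
Start: pos=(0,0), heading=0, pen down
FD 20: (0,0) -> (20,0) [heading=0, draw]
LT 180: heading 0 -> 180
FD 11: (20,0) -> (9,0) [heading=180, draw]
FD 13: (9,0) -> (-4,0) [heading=180, draw]
FD 20: (-4,0) -> (-24,0) [heading=180, draw]
FD 20: (-24,0) -> (-44,0) [heading=180, draw]
Final: pos=(-44,0), heading=180, 5 segment(s) drawn
Waypoints (6 total):
(0, 0)
(20, 0)
(9, 0)
(-4, 0)
(-24, 0)
(-44, 0)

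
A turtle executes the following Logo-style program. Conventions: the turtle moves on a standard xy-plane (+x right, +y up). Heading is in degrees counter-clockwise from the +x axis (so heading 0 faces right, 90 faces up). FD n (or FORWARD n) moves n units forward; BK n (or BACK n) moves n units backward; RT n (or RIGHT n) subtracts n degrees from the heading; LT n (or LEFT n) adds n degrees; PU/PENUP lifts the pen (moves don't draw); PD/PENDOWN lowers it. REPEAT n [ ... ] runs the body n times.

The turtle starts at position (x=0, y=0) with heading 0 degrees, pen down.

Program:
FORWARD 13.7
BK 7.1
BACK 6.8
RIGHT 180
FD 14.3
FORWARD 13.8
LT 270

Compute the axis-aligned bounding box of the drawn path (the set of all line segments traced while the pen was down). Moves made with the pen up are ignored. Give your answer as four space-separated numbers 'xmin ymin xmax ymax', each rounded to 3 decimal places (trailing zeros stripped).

Executing turtle program step by step:
Start: pos=(0,0), heading=0, pen down
FD 13.7: (0,0) -> (13.7,0) [heading=0, draw]
BK 7.1: (13.7,0) -> (6.6,0) [heading=0, draw]
BK 6.8: (6.6,0) -> (-0.2,0) [heading=0, draw]
RT 180: heading 0 -> 180
FD 14.3: (-0.2,0) -> (-14.5,0) [heading=180, draw]
FD 13.8: (-14.5,0) -> (-28.3,0) [heading=180, draw]
LT 270: heading 180 -> 90
Final: pos=(-28.3,0), heading=90, 5 segment(s) drawn

Segment endpoints: x in {-28.3, -14.5, -0.2, 0, 6.6, 13.7}, y in {0, 0, 0}
xmin=-28.3, ymin=0, xmax=13.7, ymax=0

Answer: -28.3 0 13.7 0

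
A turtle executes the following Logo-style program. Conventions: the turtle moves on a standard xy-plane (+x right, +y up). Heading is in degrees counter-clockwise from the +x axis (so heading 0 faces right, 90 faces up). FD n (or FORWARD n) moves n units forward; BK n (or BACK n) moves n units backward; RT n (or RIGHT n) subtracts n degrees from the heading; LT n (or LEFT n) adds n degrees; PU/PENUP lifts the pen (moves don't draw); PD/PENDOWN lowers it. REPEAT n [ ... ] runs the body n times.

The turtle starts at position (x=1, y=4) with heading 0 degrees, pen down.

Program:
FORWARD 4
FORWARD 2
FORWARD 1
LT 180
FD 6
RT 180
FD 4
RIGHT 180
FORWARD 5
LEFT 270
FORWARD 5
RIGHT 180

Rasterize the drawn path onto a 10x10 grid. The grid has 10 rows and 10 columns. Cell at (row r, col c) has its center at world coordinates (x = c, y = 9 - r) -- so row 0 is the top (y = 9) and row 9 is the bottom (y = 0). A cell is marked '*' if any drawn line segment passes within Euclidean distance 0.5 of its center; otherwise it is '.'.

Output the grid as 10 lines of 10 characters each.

Segment 0: (1,4) -> (5,4)
Segment 1: (5,4) -> (7,4)
Segment 2: (7,4) -> (8,4)
Segment 3: (8,4) -> (2,4)
Segment 4: (2,4) -> (6,4)
Segment 5: (6,4) -> (1,4)
Segment 6: (1,4) -> (1,9)

Answer: .*........
.*........
.*........
.*........
.*........
.********.
..........
..........
..........
..........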